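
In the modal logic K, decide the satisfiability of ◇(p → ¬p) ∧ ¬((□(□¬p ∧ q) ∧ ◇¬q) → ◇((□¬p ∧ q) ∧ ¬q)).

Unsatisfiable

1. ◇(p → ¬p) ∧ ¬((□(□¬p ∧ q) ∧ ◇¬q) → ◇((□¬p ∧ q) ∧ ¬q)), w0
2. ◇(p → ¬p), w0   [∧-rule on 1]
3. ¬((□(□¬p ∧ q) ∧ ◇¬q) → ◇((□¬p ∧ q) ∧ ¬q)), w0   [∧-rule on 1]
4. □(□¬p ∧ q) ∧ ◇¬q, w0   [¬→-rule on 3]
5. ¬◇((□¬p ∧ q) ∧ ¬q), w0   [¬→-rule on 3]
6. □(□¬p ∧ q), w0   [∧-rule on 4]
7. ◇¬q, w0   [∧-rule on 4]
8. p → ¬p, w1   [◇-rule on 2: fresh world w1, w0Rw1]
9. ¬((□¬p ∧ q) ∧ ¬q), w1   [¬◇-rule on 5 via w0Rw1]
10. □¬p ∧ q, w1   [□-rule on 6 via w0Rw1]
11. □¬p, w1   [∧-rule on 10]
12. q, w1   [∧-rule on 10]
13. ¬p, w1   [→-rule on 8 (branches; this branch)]
14. ¬(□¬p ∧ q), w1   [¬∧-rule on 9 (branches; this branch)]
15. ¬□¬p, w1   [¬∧-rule on 14 (branches; this branch)]
16. ¬q, w2   [◇-rule on 7: fresh world w2, w0Rw2]
17. ¬((□¬p ∧ q) ∧ ¬q), w2   [¬◇-rule on 5 via w0Rw2]
18. □¬p ∧ q, w2   [□-rule on 6 via w0Rw2]
19. □¬p, w2   [∧-rule on 18]
20. q, w2   [∧-rule on 18]
Accessibility: w0Rw1, w0Rw2
Branch closes: q and ¬q both at w2.
All branches of the tableau close; one closing branch shown above.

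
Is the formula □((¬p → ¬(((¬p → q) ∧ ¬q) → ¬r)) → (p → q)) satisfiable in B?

Yes, satisfiable

1. □((¬p → ¬(((¬p → q) ∧ ¬q) → ¬r)) → (p → q)), 0
2. (¬p → ¬(((¬p → q) ∧ ¬q) → ¬r)) → (p → q), 0
3. p → q, 0
4. q, 0
Accessibility: 0R0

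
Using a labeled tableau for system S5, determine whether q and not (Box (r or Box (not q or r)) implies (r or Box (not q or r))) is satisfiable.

No, unsatisfiable

1. q and not (Box (r or Box (not q or r)) implies (r or Box (not q or r))), u
2. q, u
3. not (Box (r or Box (not q or r)) implies (r or Box (not q or r))), u
4. Box (r or Box (not q or r)), u
5. not (r or Box (not q or r)), u
6. not r, u
7. not Box (not q or r), u
8. r or Box (not q or r), u
9. Box (not q or r), u
10. not q or r, u
11. r, u
Accessibility: uRu
Branch closes: r and not r both at u.
All branches of the tableau close; one closing branch shown above.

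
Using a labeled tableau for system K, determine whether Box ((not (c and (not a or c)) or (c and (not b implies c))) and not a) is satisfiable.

1. Box ((not (c and (not a or c)) or (c and (not b implies c))) and not a), 0

Satisfiable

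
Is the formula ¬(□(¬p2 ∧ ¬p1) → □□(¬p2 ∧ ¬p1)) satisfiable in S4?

1. ¬(□(¬p2 ∧ ¬p1) → □□(¬p2 ∧ ¬p1)), w0
2. □(¬p2 ∧ ¬p1), w0   [¬→-rule on 1]
3. ¬□□(¬p2 ∧ ¬p1), w0   [¬→-rule on 1]
4. ¬p2 ∧ ¬p1, w0   [□-rule on 2 via w0Rw0]
5. ¬p2, w0   [∧-rule on 4]
6. ¬p1, w0   [∧-rule on 4]
7. ¬□(¬p2 ∧ ¬p1), w1   [¬□-rule on 3: fresh world w1, w0Rw1]
8. ¬p2 ∧ ¬p1, w1   [□-rule on 2 via w0Rw1]
9. ¬p2, w1   [∧-rule on 8]
10. ¬p1, w1   [∧-rule on 8]
11. ¬(¬p2 ∧ ¬p1), w2   [¬□-rule on 7: fresh world w2, w1Rw2]
12. ¬p2 ∧ ¬p1, w2   [□-rule on 2 via w0Rw2]
13. ¬p2, w2   [∧-rule on 12]
14. ¬p1, w2   [∧-rule on 12]
15. p1, w2   [¬∧-rule on 11 (branches; this branch)]
Accessibility: w0Rw0, w0Rw1, w0Rw2, w1Rw1, w1Rw2, w2Rw2
Branch closes: p1 and ¬p1 both at w2.
All branches of the tableau close; one closing branch shown above.

Unsatisfiable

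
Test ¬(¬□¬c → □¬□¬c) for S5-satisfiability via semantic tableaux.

No, unsatisfiable

1. ¬(¬□¬c → □¬□¬c), u
2. ¬□¬c, u   [¬→-rule on 1]
3. ¬□¬□¬c, u   [¬→-rule on 1]
4. c, v   [¬□-rule on 2: fresh world v, uRv]
5. □¬c, w   [¬□-rule on 3: fresh world w, uRw]
6. ¬c, u   [□-rule on 5 via wRu]
7. ¬c, v   [□-rule on 5 via wRv]
Accessibility: uRu, uRv, uRw, vRu, vRv, vRw, wRu, wRv, wRw
Branch closes: c and ¬c both at v.
(One branch shown.) All branches close.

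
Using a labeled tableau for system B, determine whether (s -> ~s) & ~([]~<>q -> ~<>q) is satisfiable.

No, unsatisfiable

1. (s -> ~s) & ~([]~<>q -> ~<>q), 0
2. s -> ~s, 0
3. ~([]~<>q -> ~<>q), 0
4. []~<>q, 0
5. <>q, 0
6. ~<>q, 0
7. ~q, 0
8. ~s, 0
9. q, 1
10. ~<>q, 1
11. ~q, 1
Accessibility: 0R0, 0R1, 1R0, 1R1
Branch closes: q and ~q both at 1.
Every branch closes; the branch above is one of them.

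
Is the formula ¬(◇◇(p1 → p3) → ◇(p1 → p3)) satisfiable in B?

Yes, satisfiable

1. ¬(◇◇(p1 → p3) → ◇(p1 → p3)), u
2. ◇◇(p1 → p3), u
3. ¬◇(p1 → p3), u
4. ¬(p1 → p3), u
5. p1, u
6. ¬p3, u
7. ◇(p1 → p3), v
8. ¬(p1 → p3), v
9. p1, v
10. ¬p3, v
11. p1 → p3, w
12. p3, w
Accessibility: uRu, uRv, vRu, vRv, vRw, wRv, wRw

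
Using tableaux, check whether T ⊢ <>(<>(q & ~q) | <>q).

Not valid

Tableau for the negation ~<>(<>(q & ~q) | <>q):
1. ~<>(<>(q & ~q) | <>q), 0
2. ~(<>(q & ~q) | <>q), 0
3. ~<>(q & ~q), 0
4. ~<>q, 0
5. ~(q & ~q), 0
6. ~q, 0
Accessibility: 0R0
The negation has an open branch (countermodel exists).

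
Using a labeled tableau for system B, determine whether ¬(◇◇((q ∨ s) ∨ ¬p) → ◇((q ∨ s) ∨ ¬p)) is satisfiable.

1. ¬(◇◇((q ∨ s) ∨ ¬p) → ◇((q ∨ s) ∨ ¬p)), u
2. ◇◇((q ∨ s) ∨ ¬p), u
3. ¬◇((q ∨ s) ∨ ¬p), u
4. ¬((q ∨ s) ∨ ¬p), u
5. ¬(q ∨ s), u
6. p, u
7. ¬q, u
8. ¬s, u
9. ◇((q ∨ s) ∨ ¬p), v
10. ¬((q ∨ s) ∨ ¬p), v
11. ¬(q ∨ s), v
12. p, v
13. ¬q, v
14. ¬s, v
15. (q ∨ s) ∨ ¬p, w
16. ¬p, w
Accessibility: uRu, uRv, vRu, vRv, vRw, wRv, wRw

Satisfiable (open branch found)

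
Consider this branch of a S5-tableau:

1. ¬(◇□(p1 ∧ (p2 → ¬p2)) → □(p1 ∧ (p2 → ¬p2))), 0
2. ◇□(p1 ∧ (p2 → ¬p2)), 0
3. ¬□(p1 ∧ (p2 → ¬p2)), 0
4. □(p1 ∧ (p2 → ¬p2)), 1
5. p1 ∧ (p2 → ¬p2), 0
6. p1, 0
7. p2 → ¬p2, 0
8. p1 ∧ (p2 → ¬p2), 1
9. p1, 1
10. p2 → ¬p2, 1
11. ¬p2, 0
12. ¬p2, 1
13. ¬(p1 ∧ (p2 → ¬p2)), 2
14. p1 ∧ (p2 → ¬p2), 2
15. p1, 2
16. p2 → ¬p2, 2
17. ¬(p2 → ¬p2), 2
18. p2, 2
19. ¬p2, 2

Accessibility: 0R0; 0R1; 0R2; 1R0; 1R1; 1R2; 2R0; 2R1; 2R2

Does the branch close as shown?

Yes, closed

Both p2 and ¬p2 appear at 2.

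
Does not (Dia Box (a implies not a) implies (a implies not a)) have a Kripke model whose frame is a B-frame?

Unsatisfiable

1. not (Dia Box (a implies not a) implies (a implies not a)), u
2. Dia Box (a implies not a), u
3. not (a implies not a), u
4. a, u
5. Box (a implies not a), v
6. a implies not a, u
7. a implies not a, v
8. not a, u
Accessibility: uRu, uRv, vRu, vRv
Branch closes: a and not a both at u.
(One branch shown.) All branches close.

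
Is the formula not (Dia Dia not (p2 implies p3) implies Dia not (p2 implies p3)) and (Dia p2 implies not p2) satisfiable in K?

Yes, satisfiable

1. not (Dia Dia not (p2 implies p3) implies Dia not (p2 implies p3)) and (Dia p2 implies not p2), 0
2. not (Dia Dia not (p2 implies p3) implies Dia not (p2 implies p3)), 0
3. Dia p2 implies not p2, 0
4. Dia Dia not (p2 implies p3), 0
5. not Dia not (p2 implies p3), 0
6. not p2, 0
7. Dia not (p2 implies p3), 1
8. p2 implies p3, 1
9. p3, 1
10. not (p2 implies p3), 2
11. p2, 2
12. not p3, 2
Accessibility: 0R1, 1R2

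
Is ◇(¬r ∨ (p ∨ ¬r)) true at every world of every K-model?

Tableau for the negation ¬◇(¬r ∨ (p ∨ ¬r)):
1. ¬◇(¬r ∨ (p ∨ ¬r)), u
The negation has an open branch (countermodel exists).

Not valid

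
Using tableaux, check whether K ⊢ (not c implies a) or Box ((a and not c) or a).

Tableau for the negation not ((not c implies a) or Box ((a and not c) or a)):
1. not ((not c implies a) or Box ((a and not c) or a)), w0
2. not (not c implies a), w0   [neg-or-rule on 1]
3. not Box ((a and not c) or a), w0   [neg-or-rule on 1]
4. not c, w0   [neg-implies-rule on 2]
5. not a, w0   [neg-implies-rule on 2]
6. not ((a and not c) or a), w1   [neg-Box-rule on 3: fresh world w1, w0Rw1]
7. not (a and not c), w1   [neg-or-rule on 6]
8. not a, w1   [neg-or-rule on 6]
9. c, w1   [neg-and-rule on 7 (branches; this branch)]
Accessibility: w0Rw1
The negation has an open branch (countermodel exists).

Not valid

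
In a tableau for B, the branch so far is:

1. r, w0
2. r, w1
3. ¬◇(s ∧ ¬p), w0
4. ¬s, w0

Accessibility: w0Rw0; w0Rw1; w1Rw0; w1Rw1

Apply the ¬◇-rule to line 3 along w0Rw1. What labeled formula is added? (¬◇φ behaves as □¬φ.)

¬(s ∧ ¬p), w1

¬◇φ behaves as □¬φ: propagate the negated body to each accessible world.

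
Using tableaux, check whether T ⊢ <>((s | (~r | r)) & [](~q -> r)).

Tableau for the negation ~<>((s | (~r | r)) & [](~q -> r)):
1. ~<>((s | (~r | r)) & [](~q -> r)), 0
2. ~((s | (~r | r)) & [](~q -> r)), 0
3. ~[](~q -> r), 0
4. ~(~q -> r), 1
5. ~q, 1
6. ~r, 1
7. ~((s | (~r | r)) & [](~q -> r)), 1
8. ~[](~q -> r), 1
9. ~(~q -> r), 2
10. ~q, 2
11. ~r, 2
Accessibility: 0R0, 0R1, 1R1, 1R2, 2R2
The negation has an open branch (countermodel exists).

Invalid (countermodel exists)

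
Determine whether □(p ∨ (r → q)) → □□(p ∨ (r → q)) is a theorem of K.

Tableau for the negation ¬(□(p ∨ (r → q)) → □□(p ∨ (r → q))):
1. ¬(□(p ∨ (r → q)) → □□(p ∨ (r → q))), 0
2. □(p ∨ (r → q)), 0
3. ¬□□(p ∨ (r → q)), 0
4. ¬□(p ∨ (r → q)), 1
5. p ∨ (r → q), 1
6. r → q, 1
7. q, 1
8. ¬(p ∨ (r → q)), 2
9. ¬p, 2
10. ¬(r → q), 2
11. r, 2
12. ¬q, 2
Accessibility: 0R1, 1R2
The negation has an open branch (countermodel exists).

No, not valid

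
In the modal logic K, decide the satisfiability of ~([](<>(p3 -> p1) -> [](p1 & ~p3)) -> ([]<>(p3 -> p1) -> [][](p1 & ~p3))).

1. ~([](<>(p3 -> p1) -> [](p1 & ~p3)) -> ([]<>(p3 -> p1) -> [][](p1 & ~p3))), u
2. [](<>(p3 -> p1) -> [](p1 & ~p3)), u   [~->-rule on 1]
3. ~([]<>(p3 -> p1) -> [][](p1 & ~p3)), u   [~->-rule on 1]
4. []<>(p3 -> p1), u   [~->-rule on 3]
5. ~[][](p1 & ~p3), u   [~->-rule on 3]
6. ~[](p1 & ~p3), v   [~[]-rule on 5: fresh world v, uRv]
7. <>(p3 -> p1) -> [](p1 & ~p3), v   [[]-rule on 2 via uRv]
8. <>(p3 -> p1), v   [[]-rule on 4 via uRv]
9. ~<>(p3 -> p1), v   [->-rule on 7 (branches; this branch)]
10. ~(p1 & ~p3), w   [~[]-rule on 6: fresh world w, vRw]
11. ~(p3 -> p1), w   [~<>-rule on 9 via vRw]
12. p3, w   [~->-rule on 11]
13. ~p1, w   [~->-rule on 11]
14. p3 -> p1, x   [<>-rule on 8: fresh world x, vRx]
15. ~(p3 -> p1), x   [~<>-rule on 9 via vRx]
16. p3, x   [~->-rule on 15]
17. ~p1, x   [~->-rule on 15]
18. p1, x   [->-rule on 14 (branches; this branch)]
Accessibility: uRv, vRw, vRx
Branch closes: p1 and ~p1 both at x.
All branches of the tableau close; one closing branch shown above.

Unsatisfiable (every branch closes)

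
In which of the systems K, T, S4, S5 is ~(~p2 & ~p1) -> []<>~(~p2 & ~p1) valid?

S5

S4-tableau for the negation ~(~(~p2 & ~p1) -> []<>~(~p2 & ~p1)):
1. ~(~(~p2 & ~p1) -> []<>~(~p2 & ~p1)), 0
2. ~(~p2 & ~p1), 0
3. ~[]<>~(~p2 & ~p1), 0
4. p1, 0
5. ~<>~(~p2 & ~p1), 1
6. ~p2 & ~p1, 1
7. ~p2, 1
8. ~p1, 1
Accessibility: 0R0, 0R1, 1R1
Complete open branch: countermodel on an S4-frame, so not valid in S4, nor in K, T (the same frame is also a K-frame and a T-frame).
S5-tableau for the negation ~(~(~p2 & ~p1) -> []<>~(~p2 & ~p1)):
1. ~(~(~p2 & ~p1) -> []<>~(~p2 & ~p1)), 0
2. ~(~p2 & ~p1), 0
3. ~[]<>~(~p2 & ~p1), 0
4. p1, 0
5. ~<>~(~p2 & ~p1), 1
6. ~p2 & ~p1, 0
7. ~p2, 0
8. ~p1, 0
Accessibility: 0R0, 0R1, 1R0, 1R1
Branch closes: p1 and ~p1 both at 0.
Every branch closes (one shown): valid in S5.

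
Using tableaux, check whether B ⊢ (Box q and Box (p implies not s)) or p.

No, not valid

Tableau for the negation not ((Box q and Box (p implies not s)) or p):
1. not ((Box q and Box (p implies not s)) or p), 0
2. not (Box q and Box (p implies not s)), 0   [neg-or-rule on 1]
3. not p, 0   [neg-or-rule on 1]
4. not Box (p implies not s), 0   [neg-and-rule on 2 (branches; this branch)]
5. not (p implies not s), 1   [neg-Box-rule on 4: fresh world 1, 0R1]
6. p, 1   [neg-implies-rule on 5]
7. s, 1   [neg-implies-rule on 5]
Accessibility: 0R0, 0R1, 1R0, 1R1
The negation has an open branch (countermodel exists).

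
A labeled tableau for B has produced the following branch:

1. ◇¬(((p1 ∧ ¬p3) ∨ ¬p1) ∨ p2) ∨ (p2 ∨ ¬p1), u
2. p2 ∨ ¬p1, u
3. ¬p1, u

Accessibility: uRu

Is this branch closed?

Not closed

No atom appears with both signs at the same world.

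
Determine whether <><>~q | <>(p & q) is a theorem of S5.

No, not valid

Tableau for the negation ~(<><>~q | <>(p & q)):
1. ~(<><>~q | <>(p & q)), 0
2. ~<><>~q, 0
3. ~<>(p & q), 0
4. ~<>~q, 0
5. ~(p & q), 0
6. q, 0
7. ~p, 0
Accessibility: 0R0
The negation has an open branch (countermodel exists).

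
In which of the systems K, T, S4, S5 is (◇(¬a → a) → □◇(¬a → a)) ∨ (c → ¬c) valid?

S4-tableau for the negation ¬((◇(¬a → a) → □◇(¬a → a)) ∨ (c → ¬c)):
1. ¬((◇(¬a → a) → □◇(¬a → a)) ∨ (c → ¬c)), 0
2. ¬(◇(¬a → a) → □◇(¬a → a)), 0
3. ¬(c → ¬c), 0
4. ◇(¬a → a), 0
5. ¬□◇(¬a → a), 0
6. c, 0
7. ¬a → a, 1
8. a, 1
9. ¬◇(¬a → a), 2
10. ¬(¬a → a), 2
11. ¬a, 2
Accessibility: 0R0, 0R1, 0R2, 1R1, 2R2
Complete open branch: countermodel on an S4-frame, so not valid in S4, nor in K, T (the same frame is also a K-frame and a T-frame).
S5-tableau for the negation ¬((◇(¬a → a) → □◇(¬a → a)) ∨ (c → ¬c)):
1. ¬((◇(¬a → a) → □◇(¬a → a)) ∨ (c → ¬c)), 0
2. ¬(◇(¬a → a) → □◇(¬a → a)), 0
3. ¬(c → ¬c), 0
4. ◇(¬a → a), 0
5. ¬□◇(¬a → a), 0
6. c, 0
7. ¬a → a, 1
8. a, 1
9. ¬◇(¬a → a), 2
10. ¬(¬a → a), 0
11. ¬a, 0
12. ¬(¬a → a), 1
13. ¬a, 1
Accessibility: 0R0, 0R1, 0R2, 1R0, 1R1, 1R2, 2R0, 2R1, 2R2
Branch closes: a and ¬a both at 1.
Every branch closes (one shown): valid in S5.

S5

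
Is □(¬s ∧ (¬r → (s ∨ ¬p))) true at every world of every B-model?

Tableau for the negation ¬□(¬s ∧ (¬r → (s ∨ ¬p))):
1. ¬□(¬s ∧ (¬r → (s ∨ ¬p))), w0
2. ¬(¬s ∧ (¬r → (s ∨ ¬p))), w1
3. ¬(¬r → (s ∨ ¬p)), w1
4. ¬r, w1
5. ¬(s ∨ ¬p), w1
6. ¬s, w1
7. p, w1
Accessibility: w0Rw0, w0Rw1, w1Rw0, w1Rw1
The negation has an open branch (countermodel exists).

Not valid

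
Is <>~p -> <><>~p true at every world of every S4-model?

Tableau for the negation ~(<>~p -> <><>~p):
1. ~(<>~p -> <><>~p), 0
2. <>~p, 0
3. ~<><>~p, 0
4. ~<>~p, 0
5. p, 0
6. ~p, 1
7. ~<>~p, 1
8. p, 1
Accessibility: 0R0, 0R1, 1R1
Branch closes: p and ~p both at 1.
All branches of the negation close; one closing branch shown above.

Valid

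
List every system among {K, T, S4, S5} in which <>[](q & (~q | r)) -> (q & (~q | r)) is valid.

S5-tableau for the negation ~(<>[](q & (~q | r)) -> (q & (~q | r))):
1. ~(<>[](q & (~q | r)) -> (q & (~q | r))), u
2. <>[](q & (~q | r)), u
3. ~(q & (~q | r)), u
4. ~(~q | r), u
5. q, u
6. ~r, u
7. [](q & (~q | r)), v
8. q & (~q | r), u
9. ~q | r, u
10. q & (~q | r), v
11. q, v
12. ~q | r, v
13. r, u
Accessibility: uRu, uRv, vRu, vRv
Branch closes: r and ~r both at u.
Every branch closes (one shown): valid in S5.
S4-tableau for the negation ~(<>[](q & (~q | r)) -> (q & (~q | r))):
1. ~(<>[](q & (~q | r)) -> (q & (~q | r))), u
2. <>[](q & (~q | r)), u
3. ~(q & (~q | r)), u
4. ~(~q | r), u
5. q, u
6. ~r, u
7. [](q & (~q | r)), v
8. q & (~q | r), v
9. q, v
10. ~q | r, v
11. r, v
Accessibility: uRu, uRv, vRv
Complete open branch: countermodel on an S4-frame, so not valid in S4, nor in K, T (the same frame is also a K-frame and a T-frame).

S5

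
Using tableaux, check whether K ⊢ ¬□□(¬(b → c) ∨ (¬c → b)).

Invalid (countermodel exists)

Tableau for the negation □□(¬(b → c) ∨ (¬c → b)):
1. □□(¬(b → c) ∨ (¬c → b)), u
The negation has an open branch (countermodel exists).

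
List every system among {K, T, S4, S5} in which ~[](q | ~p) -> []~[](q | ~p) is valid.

S5-tableau for the negation ~(~[](q | ~p) -> []~[](q | ~p)):
1. ~(~[](q | ~p) -> []~[](q | ~p)), 0
2. ~[](q | ~p), 0   [~->-rule on 1]
3. ~[]~[](q | ~p), 0   [~->-rule on 1]
4. ~(q | ~p), 1   [~[]-rule on 2: fresh world 1, 0R1]
5. ~q, 1   [~|-rule on 4]
6. p, 1   [~|-rule on 4]
7. [](q | ~p), 2   [~[]-rule on 3: fresh world 2, 0R2]
8. q | ~p, 0   [[]-rule on 7 via 2R0]
9. q | ~p, 1   [[]-rule on 7 via 2R1]
10. q | ~p, 2   [[]-rule on 7 via 2R2]
11. ~p, 0   [|-rule on 8 (branches; this branch)]
12. ~p, 1   [|-rule on 9 (branches; this branch)]
Accessibility: 0R0, 0R1, 0R2, 1R0, 1R1, 1R2, 2R0, 2R1, 2R2
Branch closes: p and ~p both at 1.
Every branch closes (one shown): valid in S5.
S4-tableau for the negation ~(~[](q | ~p) -> []~[](q | ~p)):
1. ~(~[](q | ~p) -> []~[](q | ~p)), 0
2. ~[](q | ~p), 0   [~->-rule on 1]
3. ~[]~[](q | ~p), 0   [~->-rule on 1]
4. ~(q | ~p), 1   [~[]-rule on 2: fresh world 1, 0R1]
5. ~q, 1   [~|-rule on 4]
6. p, 1   [~|-rule on 4]
7. [](q | ~p), 2   [~[]-rule on 3: fresh world 2, 0R2]
8. q | ~p, 2   [[]-rule on 7 via 2R2]
9. ~p, 2   [|-rule on 8 (branches; this branch)]
Accessibility: 0R0, 0R1, 0R2, 1R1, 2R2
Complete open branch: countermodel on an S4-frame, so not valid in S4, nor in K, T (the same frame is also a K-frame and a T-frame).

S5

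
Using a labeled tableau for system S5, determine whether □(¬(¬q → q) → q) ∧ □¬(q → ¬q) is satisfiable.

Satisfiable (open branch found)

1. □(¬(¬q → q) → q) ∧ □¬(q → ¬q), 0
2. □(¬(¬q → q) → q), 0
3. □¬(q → ¬q), 0
4. ¬(¬q → q) → q, 0
5. ¬(q → ¬q), 0
6. q, 0
Accessibility: 0R0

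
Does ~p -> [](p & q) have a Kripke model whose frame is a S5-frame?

Satisfiable

1. ~p -> [](p & q), w0
2. [](p & q), w0
3. p & q, w0
4. p, w0
5. q, w0
Accessibility: w0Rw0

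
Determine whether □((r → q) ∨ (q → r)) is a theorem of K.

Tableau for the negation ¬□((r → q) ∨ (q → r)):
1. ¬□((r → q) ∨ (q → r)), w0
2. ¬((r → q) ∨ (q → r)), w1
3. ¬(r → q), w1
4. ¬(q → r), w1
5. r, w1
6. ¬q, w1
7. q, w1
8. ¬r, w1
Accessibility: w0Rw1
Branch closes: q and ¬q both at w1.
All branches of the negation close; one closing branch shown above.

Valid in K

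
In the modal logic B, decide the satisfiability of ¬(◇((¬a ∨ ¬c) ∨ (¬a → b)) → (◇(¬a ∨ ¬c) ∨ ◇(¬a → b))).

No, unsatisfiable

1. ¬(◇((¬a ∨ ¬c) ∨ (¬a → b)) → (◇(¬a ∨ ¬c) ∨ ◇(¬a → b))), 0
2. ◇((¬a ∨ ¬c) ∨ (¬a → b)), 0   [¬→-rule on 1]
3. ¬(◇(¬a ∨ ¬c) ∨ ◇(¬a → b)), 0   [¬→-rule on 1]
4. ¬◇(¬a ∨ ¬c), 0   [¬∨-rule on 3]
5. ¬◇(¬a → b), 0   [¬∨-rule on 3]
6. ¬(¬a ∨ ¬c), 0   [¬◇-rule on 4 via 0R0]
7. a, 0   [¬∨-rule on 6]
8. c, 0   [¬∨-rule on 6]
9. ¬(¬a → b), 0   [¬◇-rule on 5 via 0R0]
10. ¬a, 0   [¬→-rule on 9]
11. ¬b, 0   [¬→-rule on 9]
Accessibility: 0R0
Branch closes: a and ¬a both at 0.
(One branch shown.) All branches close.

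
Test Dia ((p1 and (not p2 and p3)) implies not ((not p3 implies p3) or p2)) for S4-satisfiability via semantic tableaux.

Satisfiable (open branch found)

1. Dia ((p1 and (not p2 and p3)) implies not ((not p3 implies p3) or p2)), 0
2. (p1 and (not p2 and p3)) implies not ((not p3 implies p3) or p2), 1
3. not ((not p3 implies p3) or p2), 1
4. not (not p3 implies p3), 1
5. not p2, 1
6. not p3, 1
Accessibility: 0R0, 0R1, 1R1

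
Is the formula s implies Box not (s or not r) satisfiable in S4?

1. s implies Box not (s or not r), w0
2. Box not (s or not r), w0   [implies-rule on 1 (branches; this branch)]
3. not (s or not r), w0   [Box-rule on 2 via w0Rw0]
4. not s, w0   [neg-or-rule on 3]
5. r, w0   [neg-or-rule on 3]
Accessibility: w0Rw0

Satisfiable (open branch found)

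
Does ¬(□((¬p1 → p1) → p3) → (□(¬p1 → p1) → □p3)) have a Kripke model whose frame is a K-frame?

No, unsatisfiable

1. ¬(□((¬p1 → p1) → p3) → (□(¬p1 → p1) → □p3)), w0
2. □((¬p1 → p1) → p3), w0
3. ¬(□(¬p1 → p1) → □p3), w0
4. □(¬p1 → p1), w0
5. ¬□p3, w0
6. ¬p3, w1
7. (¬p1 → p1) → p3, w1
8. ¬p1 → p1, w1
9. ¬(¬p1 → p1), w1
10. ¬p1, w1
11. p1, w1
Accessibility: w0Rw1
Branch closes: p1 and ¬p1 both at w1.
(One branch shown.) All branches close.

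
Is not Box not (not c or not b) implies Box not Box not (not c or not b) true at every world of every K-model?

Not valid

Tableau for the negation not (not Box not (not c or not b) implies Box not Box not (not c or not b)):
1. not (not Box not (not c or not b) implies Box not Box not (not c or not b)), u
2. not Box not (not c or not b), u   [neg-implies-rule on 1]
3. not Box not Box not (not c or not b), u   [neg-implies-rule on 1]
4. not c or not b, v   [neg-Box-rule on 2: fresh world v, uRv]
5. not b, v   [or-rule on 4 (branches; this branch)]
6. Box not (not c or not b), w   [neg-Box-rule on 3: fresh world w, uRw]
Accessibility: uRv, uRw
The negation has an open branch (countermodel exists).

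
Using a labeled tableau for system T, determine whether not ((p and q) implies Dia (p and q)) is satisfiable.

1. not ((p and q) implies Dia (p and q)), w0
2. p and q, w0
3. not Dia (p and q), w0
4. p, w0
5. q, w0
6. not (p and q), w0
7. not q, w0
Accessibility: w0Rw0
Branch closes: q and not q both at w0.
(One branch shown.) All branches close.

No, unsatisfiable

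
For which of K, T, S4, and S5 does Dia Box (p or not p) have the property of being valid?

T, S4, S5

K-tableau for the negation not Dia Box (p or not p):
1. not Dia Box (p or not p), 0
Complete open branch: countermodel on a K-frame, so not valid in K.
T-tableau for the negation not Dia Box (p or not p):
1. not Dia Box (p or not p), 0
2. not Box (p or not p), 0
3. not (p or not p), 1
4. not p, 1
5. p, 1
Accessibility: 0R0, 0R1, 1R1
Branch closes: p and not p both at 1.
Every branch closes (one shown): valid in T, hence also in S4, S5 (every theorem of T is a theorem of S4 and S5).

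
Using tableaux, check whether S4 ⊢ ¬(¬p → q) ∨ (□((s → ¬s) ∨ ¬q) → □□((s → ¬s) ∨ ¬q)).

Valid in S4

Tableau for the negation ¬(¬(¬p → q) ∨ (□((s → ¬s) ∨ ¬q) → □□((s → ¬s) ∨ ¬q))):
1. ¬(¬(¬p → q) ∨ (□((s → ¬s) ∨ ¬q) → □□((s → ¬s) ∨ ¬q))), u
2. ¬p → q, u   [¬∨-rule on 1]
3. ¬(□((s → ¬s) ∨ ¬q) → □□((s → ¬s) ∨ ¬q)), u   [¬∨-rule on 1]
4. □((s → ¬s) ∨ ¬q), u   [¬→-rule on 3]
5. ¬□□((s → ¬s) ∨ ¬q), u   [¬→-rule on 3]
6. (s → ¬s) ∨ ¬q, u   [□-rule on 4 via uRu]
7. q, u   [→-rule on 2 (branches; this branch)]
8. s → ¬s, u   [∨-rule on 6 (branches; this branch)]
9. ¬s, u   [→-rule on 8 (branches; this branch)]
10. ¬□((s → ¬s) ∨ ¬q), v   [¬□-rule on 5: fresh world v, uRv]
11. (s → ¬s) ∨ ¬q, v   [□-rule on 4 via uRv]
12. s → ¬s, v   [∨-rule on 11 (branches; this branch)]
13. ¬s, v   [→-rule on 12 (branches; this branch)]
14. ¬((s → ¬s) ∨ ¬q), w   [¬□-rule on 10: fresh world w, vRw]
15. ¬(s → ¬s), w   [¬∨-rule on 14]
16. q, w   [¬∨-rule on 14]
17. s, w   [¬→-rule on 15]
18. (s → ¬s) ∨ ¬q, w   [□-rule on 4 via uRw]
19. s → ¬s, w   [∨-rule on 18 (branches; this branch)]
20. ¬s, w   [→-rule on 19 (branches; this branch)]
Accessibility: uRu, uRv, uRw, vRv, vRw, wRw
Branch closes: s and ¬s both at w.
Every branch of the negation's tableau closes; the branch above is one of them.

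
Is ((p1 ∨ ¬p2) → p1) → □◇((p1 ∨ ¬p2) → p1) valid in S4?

Not valid

Tableau for the negation ¬(((p1 ∨ ¬p2) → p1) → □◇((p1 ∨ ¬p2) → p1)):
1. ¬(((p1 ∨ ¬p2) → p1) → □◇((p1 ∨ ¬p2) → p1)), w0
2. (p1 ∨ ¬p2) → p1, w0   [¬→-rule on 1]
3. ¬□◇((p1 ∨ ¬p2) → p1), w0   [¬→-rule on 1]
4. p1, w0   [→-rule on 2 (branches; this branch)]
5. ¬◇((p1 ∨ ¬p2) → p1), w1   [¬□-rule on 3: fresh world w1, w0Rw1]
6. ¬((p1 ∨ ¬p2) → p1), w1   [¬◇-rule on 5 via w1Rw1]
7. p1 ∨ ¬p2, w1   [¬→-rule on 6]
8. ¬p1, w1   [¬→-rule on 6]
9. ¬p2, w1   [∨-rule on 7 (branches; this branch)]
Accessibility: w0Rw0, w0Rw1, w1Rw1
The negation has an open branch (countermodel exists).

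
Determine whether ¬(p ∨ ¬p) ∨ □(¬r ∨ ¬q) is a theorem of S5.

Tableau for the negation ¬(¬(p ∨ ¬p) ∨ □(¬r ∨ ¬q)):
1. ¬(¬(p ∨ ¬p) ∨ □(¬r ∨ ¬q)), w0
2. p ∨ ¬p, w0   [¬∨-rule on 1]
3. ¬□(¬r ∨ ¬q), w0   [¬∨-rule on 1]
4. ¬p, w0   [∨-rule on 2 (branches; this branch)]
5. ¬(¬r ∨ ¬q), w1   [¬□-rule on 3: fresh world w1, w0Rw1]
6. r, w1   [¬∨-rule on 5]
7. q, w1   [¬∨-rule on 5]
Accessibility: w0Rw0, w0Rw1, w1Rw0, w1Rw1
The negation has an open branch (countermodel exists).

Not valid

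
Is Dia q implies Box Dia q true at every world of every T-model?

Tableau for the negation not (Dia q implies Box Dia q):
1. not (Dia q implies Box Dia q), 0
2. Dia q, 0   [neg-implies-rule on 1]
3. not Box Dia q, 0   [neg-implies-rule on 1]
4. q, 1   [Dia-rule on 2: fresh world 1, 0R1]
5. not Dia q, 2   [neg-Box-rule on 3: fresh world 2, 0R2]
6. not q, 2   [neg-Dia-rule on 5 via 2R2]
Accessibility: 0R0, 0R1, 0R2, 1R1, 2R2
The negation has an open branch (countermodel exists).

Not valid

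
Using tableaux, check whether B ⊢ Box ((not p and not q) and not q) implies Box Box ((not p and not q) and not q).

No, not valid

Tableau for the negation not (Box ((not p and not q) and not q) implies Box Box ((not p and not q) and not q)):
1. not (Box ((not p and not q) and not q) implies Box Box ((not p and not q) and not q)), 0
2. Box ((not p and not q) and not q), 0   [neg-implies-rule on 1]
3. not Box Box ((not p and not q) and not q), 0   [neg-implies-rule on 1]
4. (not p and not q) and not q, 0   [Box-rule on 2 via 0R0]
5. not p and not q, 0   [and-rule on 4]
6. not q, 0   [and-rule on 4]
7. not p, 0   [and-rule on 5]
8. not Box ((not p and not q) and not q), 1   [neg-Box-rule on 3: fresh world 1, 0R1]
9. (not p and not q) and not q, 1   [Box-rule on 2 via 0R1]
10. not p and not q, 1   [and-rule on 9]
11. not q, 1   [and-rule on 9]
12. not p, 1   [and-rule on 10]
13. not ((not p and not q) and not q), 2   [neg-Box-rule on 8: fresh world 2, 1R2]
14. q, 2   [neg-and-rule on 13 (branches; this branch)]
Accessibility: 0R0, 0R1, 1R0, 1R1, 1R2, 2R1, 2R2
The negation has an open branch (countermodel exists).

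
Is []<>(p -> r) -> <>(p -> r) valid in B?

Tableau for the negation ~([]<>(p -> r) -> <>(p -> r)):
1. ~([]<>(p -> r) -> <>(p -> r)), w0
2. []<>(p -> r), w0   [~->-rule on 1]
3. ~<>(p -> r), w0   [~->-rule on 1]
4. <>(p -> r), w0   [[]-rule on 2 via w0Rw0]
5. ~(p -> r), w0   [~<>-rule on 3 via w0Rw0]
6. p, w0   [~->-rule on 5]
7. ~r, w0   [~->-rule on 5]
8. p -> r, w1   [<>-rule on 4: fresh world w1, w0Rw1]
9. <>(p -> r), w1   [[]-rule on 2 via w0Rw1]
10. ~(p -> r), w1   [~<>-rule on 3 via w0Rw1]
11. p, w1   [~->-rule on 10]
12. ~r, w1   [~->-rule on 10]
13. r, w1   [->-rule on 8 (branches; this branch)]
Accessibility: w0Rw0, w0Rw1, w1Rw0, w1Rw1
Branch closes: r and ~r both at w1.
All branches of the negation close; one closing branch shown above.

Valid in B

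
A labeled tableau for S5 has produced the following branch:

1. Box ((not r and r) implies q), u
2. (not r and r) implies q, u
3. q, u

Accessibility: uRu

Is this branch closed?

Open

No world carries both an atom and its negation.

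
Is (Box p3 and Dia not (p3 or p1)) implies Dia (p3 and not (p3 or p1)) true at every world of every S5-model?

Tableau for the negation not ((Box p3 and Dia not (p3 or p1)) implies Dia (p3 and not (p3 or p1))):
1. not ((Box p3 and Dia not (p3 or p1)) implies Dia (p3 and not (p3 or p1))), 0
2. Box p3 and Dia not (p3 or p1), 0
3. not Dia (p3 and not (p3 or p1)), 0
4. Box p3, 0
5. Dia not (p3 or p1), 0
6. not (p3 and not (p3 or p1)), 0
7. p3, 0
8. p3 or p1, 0
9. p1, 0
10. not (p3 or p1), 1
11. not p3, 1
12. not p1, 1
13. not (p3 and not (p3 or p1)), 1
14. p3, 1
Accessibility: 0R0, 0R1, 1R0, 1R1
Branch closes: p3 and not p3 both at 1.
All branches of the negation close; one closing branch shown above.

Valid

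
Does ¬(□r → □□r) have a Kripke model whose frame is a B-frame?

1. ¬(□r → □□r), 0
2. □r, 0
3. ¬□□r, 0
4. r, 0
5. ¬□r, 1
6. r, 1
7. ¬r, 2
Accessibility: 0R0, 0R1, 1R0, 1R1, 1R2, 2R1, 2R2

Yes, satisfiable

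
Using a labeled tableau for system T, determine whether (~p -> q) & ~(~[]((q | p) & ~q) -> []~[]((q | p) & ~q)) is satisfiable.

1. (~p -> q) & ~(~[]((q | p) & ~q) -> []~[]((q | p) & ~q)), w0
2. ~p -> q, w0
3. ~(~[]((q | p) & ~q) -> []~[]((q | p) & ~q)), w0
4. ~[]((q | p) & ~q), w0
5. ~[]~[]((q | p) & ~q), w0
6. q, w0
7. ~((q | p) & ~q), w1
8. q, w1
9. []((q | p) & ~q), w2
10. (q | p) & ~q, w2
11. q | p, w2
12. ~q, w2
13. p, w2
Accessibility: w0Rw0, w0Rw1, w0Rw2, w1Rw1, w2Rw2

Satisfiable (open branch found)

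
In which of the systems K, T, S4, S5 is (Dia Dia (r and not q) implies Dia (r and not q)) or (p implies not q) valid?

S4, S5

T-tableau for the negation not ((Dia Dia (r and not q) implies Dia (r and not q)) or (p implies not q)):
1. not ((Dia Dia (r and not q) implies Dia (r and not q)) or (p implies not q)), 0
2. not (Dia Dia (r and not q) implies Dia (r and not q)), 0   [neg-or-rule on 1]
3. not (p implies not q), 0   [neg-or-rule on 1]
4. Dia Dia (r and not q), 0   [neg-implies-rule on 2]
5. not Dia (r and not q), 0   [neg-implies-rule on 2]
6. p, 0   [neg-implies-rule on 3]
7. q, 0   [neg-implies-rule on 3]
8. not (r and not q), 0   [neg-Dia-rule on 5 via 0R0]
9. Dia (r and not q), 1   [Dia-rule on 4: fresh world 1, 0R1]
10. not (r and not q), 1   [neg-Dia-rule on 5 via 0R1]
11. q, 1   [neg-and-rule on 10 (branches; this branch)]
12. r and not q, 2   [Dia-rule on 9: fresh world 2, 1R2]
13. r, 2   [and-rule on 12]
14. not q, 2   [and-rule on 12]
Accessibility: 0R0, 0R1, 1R1, 1R2, 2R2
Complete open branch: countermodel on a T-frame, so not valid in T, nor in K (the same frame is also a K-frame).
S4-tableau for the negation not ((Dia Dia (r and not q) implies Dia (r and not q)) or (p implies not q)):
1. not ((Dia Dia (r and not q) implies Dia (r and not q)) or (p implies not q)), 0
2. not (Dia Dia (r and not q) implies Dia (r and not q)), 0   [neg-or-rule on 1]
3. not (p implies not q), 0   [neg-or-rule on 1]
4. Dia Dia (r and not q), 0   [neg-implies-rule on 2]
5. not Dia (r and not q), 0   [neg-implies-rule on 2]
6. p, 0   [neg-implies-rule on 3]
7. q, 0   [neg-implies-rule on 3]
8. not (r and not q), 0   [neg-Dia-rule on 5 via 0R0]
9. Dia (r and not q), 1   [Dia-rule on 4: fresh world 1, 0R1]
10. not (r and not q), 1   [neg-Dia-rule on 5 via 0R1]
11. q, 1   [neg-and-rule on 10 (branches; this branch)]
12. r and not q, 2   [Dia-rule on 9: fresh world 2, 1R2]
13. r, 2   [and-rule on 12]
14. not q, 2   [and-rule on 12]
15. not (r and not q), 2   [neg-Dia-rule on 5 via 0R2]
16. q, 2   [neg-and-rule on 15 (branches; this branch)]
Accessibility: 0R0, 0R1, 0R2, 1R1, 1R2, 2R2
Branch closes: q and not q both at 2.
Every branch closes (one shown): valid in S4, hence also in S5 (every theorem of S4 is a theorem of S5).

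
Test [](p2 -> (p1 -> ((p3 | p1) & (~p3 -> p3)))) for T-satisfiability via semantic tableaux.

Satisfiable

1. [](p2 -> (p1 -> ((p3 | p1) & (~p3 -> p3)))), 0
2. p2 -> (p1 -> ((p3 | p1) & (~p3 -> p3))), 0
3. p1 -> ((p3 | p1) & (~p3 -> p3)), 0
4. (p3 | p1) & (~p3 -> p3), 0
5. p3 | p1, 0
6. ~p3 -> p3, 0
7. p1, 0
8. p3, 0
Accessibility: 0R0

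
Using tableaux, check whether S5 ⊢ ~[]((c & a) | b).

Not valid

Tableau for the negation []((c & a) | b):
1. []((c & a) | b), 0
2. (c & a) | b, 0
3. b, 0
Accessibility: 0R0
The negation has an open branch (countermodel exists).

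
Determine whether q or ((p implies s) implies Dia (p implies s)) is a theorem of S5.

Valid in S5

Tableau for the negation not (q or ((p implies s) implies Dia (p implies s))):
1. not (q or ((p implies s) implies Dia (p implies s))), u
2. not q, u
3. not ((p implies s) implies Dia (p implies s)), u
4. p implies s, u
5. not Dia (p implies s), u
6. not (p implies s), u
7. p, u
8. not s, u
9. s, u
Accessibility: uRu
Branch closes: s and not s both at u.
All branches of the negation close; one closing branch shown above.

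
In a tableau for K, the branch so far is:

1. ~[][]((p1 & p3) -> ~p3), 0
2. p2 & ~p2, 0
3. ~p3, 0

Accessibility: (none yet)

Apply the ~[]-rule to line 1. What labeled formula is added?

a fresh world 1 with 0R1, and ~[]((p1 & p3) -> ~p3) at 1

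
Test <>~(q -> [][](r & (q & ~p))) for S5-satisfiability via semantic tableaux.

1. <>~(q -> [][](r & (q & ~p))), u
2. ~(q -> [][](r & (q & ~p))), v
3. q, v
4. ~[][](r & (q & ~p)), v
5. ~[](r & (q & ~p)), w
6. ~(r & (q & ~p)), x
7. ~(q & ~p), x
8. p, x
Accessibility: uRu, uRv, uRw, uRx, vRu, vRv, vRw, vRx, wRu, wRv, wRw, wRx, xRu, xRv, xRw, xRx

Satisfiable (open branch found)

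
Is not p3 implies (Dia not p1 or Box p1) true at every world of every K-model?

Tableau for the negation not (not p3 implies (Dia not p1 or Box p1)):
1. not (not p3 implies (Dia not p1 or Box p1)), w0
2. not p3, w0   [neg-implies-rule on 1]
3. not (Dia not p1 or Box p1), w0   [neg-implies-rule on 1]
4. not Dia not p1, w0   [neg-or-rule on 3]
5. not Box p1, w0   [neg-or-rule on 3]
6. not p1, w1   [neg-Box-rule on 5: fresh world w1, w0Rw1]
7. p1, w1   [neg-Dia-rule on 4 via w0Rw1]
Accessibility: w0Rw1
Branch closes: p1 and not p1 both at w1.
All branches of the negation close; one closing branch shown above.

Yes, valid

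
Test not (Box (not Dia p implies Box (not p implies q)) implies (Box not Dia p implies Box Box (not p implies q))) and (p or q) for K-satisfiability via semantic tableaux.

1. not (Box (not Dia p implies Box (not p implies q)) implies (Box not Dia p implies Box Box (not p implies q))) and (p or q), w0
2. not (Box (not Dia p implies Box (not p implies q)) implies (Box not Dia p implies Box Box (not p implies q))), w0
3. p or q, w0
4. Box (not Dia p implies Box (not p implies q)), w0
5. not (Box not Dia p implies Box Box (not p implies q)), w0
6. Box not Dia p, w0
7. not Box Box (not p implies q), w0
8. q, w0
9. not Box (not p implies q), w1
10. not Dia p implies Box (not p implies q), w1
11. not Dia p, w1
12. Dia p, w1
13. not (not p implies q), w2
14. not p, w2
15. not q, w2
16. p, w3
17. not p, w3
Accessibility: w0Rw1, w1Rw2, w1Rw3
Branch closes: p and not p both at w3.
(One branch shown.) All branches close.

No, unsatisfiable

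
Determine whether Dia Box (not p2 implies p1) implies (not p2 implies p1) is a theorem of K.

Not valid

Tableau for the negation not (Dia Box (not p2 implies p1) implies (not p2 implies p1)):
1. not (Dia Box (not p2 implies p1) implies (not p2 implies p1)), 0
2. Dia Box (not p2 implies p1), 0   [neg-implies-rule on 1]
3. not (not p2 implies p1), 0   [neg-implies-rule on 1]
4. not p2, 0   [neg-implies-rule on 3]
5. not p1, 0   [neg-implies-rule on 3]
6. Box (not p2 implies p1), 1   [Dia-rule on 2: fresh world 1, 0R1]
Accessibility: 0R1
The negation has an open branch (countermodel exists).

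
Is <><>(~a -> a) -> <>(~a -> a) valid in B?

Tableau for the negation ~(<><>(~a -> a) -> <>(~a -> a)):
1. ~(<><>(~a -> a) -> <>(~a -> a)), 0
2. <><>(~a -> a), 0
3. ~<>(~a -> a), 0
4. ~(~a -> a), 0
5. ~a, 0
6. <>(~a -> a), 1
7. ~(~a -> a), 1
8. ~a, 1
9. ~a -> a, 2
10. a, 2
Accessibility: 0R0, 0R1, 1R0, 1R1, 1R2, 2R1, 2R2
The negation has an open branch (countermodel exists).

Invalid (countermodel exists)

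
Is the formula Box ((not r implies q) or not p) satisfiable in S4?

1. Box ((not r implies q) or not p), 0
2. (not r implies q) or not p, 0   [Box-rule on 1 via 0R0]
3. not p, 0   [or-rule on 2 (branches; this branch)]
Accessibility: 0R0

Satisfiable (open branch found)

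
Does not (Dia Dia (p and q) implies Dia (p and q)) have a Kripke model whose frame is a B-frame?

1. not (Dia Dia (p and q) implies Dia (p and q)), w0
2. Dia Dia (p and q), w0   [neg-implies-rule on 1]
3. not Dia (p and q), w0   [neg-implies-rule on 1]
4. not (p and q), w0   [neg-Dia-rule on 3 via w0Rw0]
5. not q, w0   [neg-and-rule on 4 (branches; this branch)]
6. Dia (p and q), w1   [Dia-rule on 2: fresh world w1, w0Rw1]
7. not (p and q), w1   [neg-Dia-rule on 3 via w0Rw1]
8. not q, w1   [neg-and-rule on 7 (branches; this branch)]
9. p and q, w2   [Dia-rule on 6: fresh world w2, w1Rw2]
10. p, w2   [and-rule on 9]
11. q, w2   [and-rule on 9]
Accessibility: w0Rw0, w0Rw1, w1Rw0, w1Rw1, w1Rw2, w2Rw1, w2Rw2

Yes, satisfiable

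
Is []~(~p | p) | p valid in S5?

No, not valid

Tableau for the negation ~([]~(~p | p) | p):
1. ~([]~(~p | p) | p), u
2. ~[]~(~p | p), u   [~|-rule on 1]
3. ~p, u   [~|-rule on 1]
4. ~p | p, v   [~[]-rule on 2: fresh world v, uRv]
5. p, v   [|-rule on 4 (branches; this branch)]
Accessibility: uRu, uRv, vRu, vRv
The negation has an open branch (countermodel exists).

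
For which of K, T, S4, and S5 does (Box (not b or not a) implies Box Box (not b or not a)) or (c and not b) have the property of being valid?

S4, S5

T-tableau for the negation not ((Box (not b or not a) implies Box Box (not b or not a)) or (c and not b)):
1. not ((Box (not b or not a) implies Box Box (not b or not a)) or (c and not b)), 0
2. not (Box (not b or not a) implies Box Box (not b or not a)), 0   [neg-or-rule on 1]
3. not (c and not b), 0   [neg-or-rule on 1]
4. Box (not b or not a), 0   [neg-implies-rule on 2]
5. not Box Box (not b or not a), 0   [neg-implies-rule on 2]
6. not b or not a, 0   [Box-rule on 4 via 0R0]
7. b, 0   [neg-and-rule on 3 (branches; this branch)]
8. not a, 0   [or-rule on 6 (branches; this branch)]
9. not Box (not b or not a), 1   [neg-Box-rule on 5: fresh world 1, 0R1]
10. not b or not a, 1   [Box-rule on 4 via 0R1]
11. not a, 1   [or-rule on 10 (branches; this branch)]
12. not (not b or not a), 2   [neg-Box-rule on 9: fresh world 2, 1R2]
13. b, 2   [neg-or-rule on 12]
14. a, 2   [neg-or-rule on 12]
Accessibility: 0R0, 0R1, 1R1, 1R2, 2R2
Complete open branch: countermodel on a T-frame, so not valid in T, nor in K (the same frame is also a K-frame).
S4-tableau for the negation not ((Box (not b or not a) implies Box Box (not b or not a)) or (c and not b)):
1. not ((Box (not b or not a) implies Box Box (not b or not a)) or (c and not b)), 0
2. not (Box (not b or not a) implies Box Box (not b or not a)), 0   [neg-or-rule on 1]
3. not (c and not b), 0   [neg-or-rule on 1]
4. Box (not b or not a), 0   [neg-implies-rule on 2]
5. not Box Box (not b or not a), 0   [neg-implies-rule on 2]
6. not b or not a, 0   [Box-rule on 4 via 0R0]
7. b, 0   [neg-and-rule on 3 (branches; this branch)]
8. not a, 0   [or-rule on 6 (branches; this branch)]
9. not Box (not b or not a), 1   [neg-Box-rule on 5: fresh world 1, 0R1]
10. not b or not a, 1   [Box-rule on 4 via 0R1]
11. not a, 1   [or-rule on 10 (branches; this branch)]
12. not (not b or not a), 2   [neg-Box-rule on 9: fresh world 2, 1R2]
13. b, 2   [neg-or-rule on 12]
14. a, 2   [neg-or-rule on 12]
15. not b or not a, 2   [Box-rule on 4 via 0R2]
16. not a, 2   [or-rule on 15 (branches; this branch)]
Accessibility: 0R0, 0R1, 0R2, 1R1, 1R2, 2R2
Branch closes: a and not a both at 2.
Every branch closes (one shown): valid in S4, hence also in S5 (every theorem of S4 is a theorem of S5).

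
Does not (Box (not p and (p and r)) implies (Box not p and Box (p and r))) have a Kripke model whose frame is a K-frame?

Unsatisfiable

1. not (Box (not p and (p and r)) implies (Box not p and Box (p and r))), u
2. Box (not p and (p and r)), u
3. not (Box not p and Box (p and r)), u
4. not Box (p and r), u
5. not (p and r), v
6. not p and (p and r), v
7. not p, v
8. p and r, v
9. p, v
10. r, v
Accessibility: uRv
Branch closes: p and not p both at v.
(One branch shown.) All branches close.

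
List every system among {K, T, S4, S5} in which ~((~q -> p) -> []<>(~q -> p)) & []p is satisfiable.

K

K-tableau for the formula:
1. ~((~q -> p) -> []<>(~q -> p)) & []p, w0
2. ~((~q -> p) -> []<>(~q -> p)), w0
3. []p, w0
4. ~q -> p, w0
5. ~[]<>(~q -> p), w0
6. p, w0
7. ~<>(~q -> p), w1
8. p, w1
Accessibility: w0Rw1
Complete open branch: satisfiable in K.
T-tableau for the formula:
1. ~((~q -> p) -> []<>(~q -> p)) & []p, w0
2. ~((~q -> p) -> []<>(~q -> p)), w0
3. []p, w0
4. ~q -> p, w0
5. ~[]<>(~q -> p), w0
6. p, w0
7. ~<>(~q -> p), w1
8. p, w1
9. ~(~q -> p), w1
10. ~q, w1
11. ~p, w1
Accessibility: w0Rw0, w0Rw1, w1Rw1
Branch closes: p and ~p both at w1.
Every branch closes (one shown): unsatisfiable in T, hence also in S4, S5 (every S4/S5-frame is a T-frame).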